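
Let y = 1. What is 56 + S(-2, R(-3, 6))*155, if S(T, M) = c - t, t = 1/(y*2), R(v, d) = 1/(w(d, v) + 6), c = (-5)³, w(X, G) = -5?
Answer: -38793/2 ≈ -19397.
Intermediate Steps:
c = -125
R(v, d) = 1 (R(v, d) = 1/(-5 + 6) = 1/1 = 1)
t = ½ (t = 1/(1*2) = 1/2 = ½ ≈ 0.50000)
S(T, M) = -251/2 (S(T, M) = -125 - 1*½ = -125 - ½ = -251/2)
56 + S(-2, R(-3, 6))*155 = 56 - 251/2*155 = 56 - 38905/2 = -38793/2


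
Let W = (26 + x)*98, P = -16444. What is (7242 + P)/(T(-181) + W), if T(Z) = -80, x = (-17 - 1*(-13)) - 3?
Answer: -4601/891 ≈ -5.1639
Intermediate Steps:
x = -7 (x = (-17 + 13) - 3 = -4 - 3 = -7)
W = 1862 (W = (26 - 7)*98 = 19*98 = 1862)
(7242 + P)/(T(-181) + W) = (7242 - 16444)/(-80 + 1862) = -9202/1782 = -9202*1/1782 = -4601/891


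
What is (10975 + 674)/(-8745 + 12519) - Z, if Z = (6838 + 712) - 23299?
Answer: 19816125/1258 ≈ 15752.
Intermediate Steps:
Z = -15749 (Z = 7550 - 23299 = -15749)
(10975 + 674)/(-8745 + 12519) - Z = (10975 + 674)/(-8745 + 12519) - 1*(-15749) = 11649/3774 + 15749 = 11649*(1/3774) + 15749 = 3883/1258 + 15749 = 19816125/1258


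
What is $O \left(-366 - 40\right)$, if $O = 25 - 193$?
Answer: $68208$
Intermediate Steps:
$O = -168$
$O \left(-366 - 40\right) = - 168 \left(-366 - 40\right) = \left(-168\right) \left(-406\right) = 68208$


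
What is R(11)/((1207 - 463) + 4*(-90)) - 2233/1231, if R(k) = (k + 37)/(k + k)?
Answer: -391777/216656 ≈ -1.8083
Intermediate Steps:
R(k) = (37 + k)/(2*k) (R(k) = (37 + k)/((2*k)) = (37 + k)*(1/(2*k)) = (37 + k)/(2*k))
R(11)/((1207 - 463) + 4*(-90)) - 2233/1231 = ((½)*(37 + 11)/11)/((1207 - 463) + 4*(-90)) - 2233/1231 = ((½)*(1/11)*48)/(744 - 360) - 2233*1/1231 = (24/11)/384 - 2233/1231 = (24/11)*(1/384) - 2233/1231 = 1/176 - 2233/1231 = -391777/216656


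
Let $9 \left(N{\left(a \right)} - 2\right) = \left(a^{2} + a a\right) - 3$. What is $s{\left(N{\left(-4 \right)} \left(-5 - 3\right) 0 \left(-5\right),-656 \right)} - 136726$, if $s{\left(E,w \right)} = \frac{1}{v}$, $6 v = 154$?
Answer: $- \frac{10527899}{77} \approx -1.3673 \cdot 10^{5}$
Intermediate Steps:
$N{\left(a \right)} = \frac{5}{3} + \frac{2 a^{2}}{9}$ ($N{\left(a \right)} = 2 + \frac{\left(a^{2} + a a\right) - 3}{9} = 2 + \frac{\left(a^{2} + a^{2}\right) - 3}{9} = 2 + \frac{2 a^{2} - 3}{9} = 2 + \frac{-3 + 2 a^{2}}{9} = 2 + \left(- \frac{1}{3} + \frac{2 a^{2}}{9}\right) = \frac{5}{3} + \frac{2 a^{2}}{9}$)
$v = \frac{77}{3}$ ($v = \frac{1}{6} \cdot 154 = \frac{77}{3} \approx 25.667$)
$s{\left(E,w \right)} = \frac{3}{77}$ ($s{\left(E,w \right)} = \frac{1}{\frac{77}{3}} = \frac{3}{77}$)
$s{\left(N{\left(-4 \right)} \left(-5 - 3\right) 0 \left(-5\right),-656 \right)} - 136726 = \frac{3}{77} - 136726 = - \frac{10527899}{77}$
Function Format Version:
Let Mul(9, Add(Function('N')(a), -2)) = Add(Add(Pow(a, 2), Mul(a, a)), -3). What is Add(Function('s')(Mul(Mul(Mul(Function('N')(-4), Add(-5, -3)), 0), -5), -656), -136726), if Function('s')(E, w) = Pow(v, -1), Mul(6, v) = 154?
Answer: Rational(-10527899, 77) ≈ -1.3673e+5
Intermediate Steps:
Function('N')(a) = Add(Rational(5, 3), Mul(Rational(2, 9), Pow(a, 2))) (Function('N')(a) = Add(2, Mul(Rational(1, 9), Add(Add(Pow(a, 2), Mul(a, a)), -3))) = Add(2, Mul(Rational(1, 9), Add(Add(Pow(a, 2), Pow(a, 2)), -3))) = Add(2, Mul(Rational(1, 9), Add(Mul(2, Pow(a, 2)), -3))) = Add(2, Mul(Rational(1, 9), Add(-3, Mul(2, Pow(a, 2))))) = Add(2, Add(Rational(-1, 3), Mul(Rational(2, 9), Pow(a, 2)))) = Add(Rational(5, 3), Mul(Rational(2, 9), Pow(a, 2))))
v = Rational(77, 3) (v = Mul(Rational(1, 6), 154) = Rational(77, 3) ≈ 25.667)
Function('s')(E, w) = Rational(3, 77) (Function('s')(E, w) = Pow(Rational(77, 3), -1) = Rational(3, 77))
Add(Function('s')(Mul(Mul(Mul(Function('N')(-4), Add(-5, -3)), 0), -5), -656), -136726) = Add(Rational(3, 77), -136726) = Rational(-10527899, 77)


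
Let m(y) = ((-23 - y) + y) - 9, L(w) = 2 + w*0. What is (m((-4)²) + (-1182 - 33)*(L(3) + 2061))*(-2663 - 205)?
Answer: 7188862836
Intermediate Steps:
L(w) = 2 (L(w) = 2 + 0 = 2)
m(y) = -32 (m(y) = -23 - 9 = -32)
(m((-4)²) + (-1182 - 33)*(L(3) + 2061))*(-2663 - 205) = (-32 + (-1182 - 33)*(2 + 2061))*(-2663 - 205) = (-32 - 1215*2063)*(-2868) = (-32 - 2506545)*(-2868) = -2506577*(-2868) = 7188862836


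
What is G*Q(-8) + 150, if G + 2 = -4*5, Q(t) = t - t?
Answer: 150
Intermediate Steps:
Q(t) = 0
G = -22 (G = -2 - 4*5 = -2 - 20 = -22)
G*Q(-8) + 150 = -22*0 + 150 = 0 + 150 = 150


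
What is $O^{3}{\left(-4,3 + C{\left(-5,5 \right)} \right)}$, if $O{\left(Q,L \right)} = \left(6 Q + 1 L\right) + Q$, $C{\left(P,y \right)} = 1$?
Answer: $-13824$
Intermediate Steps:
$O{\left(Q,L \right)} = L + 7 Q$ ($O{\left(Q,L \right)} = \left(6 Q + L\right) + Q = \left(L + 6 Q\right) + Q = L + 7 Q$)
$O^{3}{\left(-4,3 + C{\left(-5,5 \right)} \right)} = \left(\left(3 + 1\right) + 7 \left(-4\right)\right)^{3} = \left(4 - 28\right)^{3} = \left(-24\right)^{3} = -13824$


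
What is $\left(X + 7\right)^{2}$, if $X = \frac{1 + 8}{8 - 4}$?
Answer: $\frac{1369}{16} \approx 85.563$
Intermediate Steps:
$X = \frac{9}{4} \approx 2.25$
$\left(X + 7\right)^{2} = \left(\frac{9}{4} + 7\right)^{2} = \left(\frac{37}{4}\right)^{2} = \frac{1369}{16}$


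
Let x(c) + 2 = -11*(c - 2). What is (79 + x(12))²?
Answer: 1089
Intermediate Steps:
x(c) = 20 - 11*c (x(c) = -2 - 11*(c - 2) = -2 - 11*(-2 + c) = -2 + (22 - 11*c) = 20 - 11*c)
(79 + x(12))² = (79 + (20 - 11*12))² = (79 + (20 - 132))² = (79 - 112)² = (-33)² = 1089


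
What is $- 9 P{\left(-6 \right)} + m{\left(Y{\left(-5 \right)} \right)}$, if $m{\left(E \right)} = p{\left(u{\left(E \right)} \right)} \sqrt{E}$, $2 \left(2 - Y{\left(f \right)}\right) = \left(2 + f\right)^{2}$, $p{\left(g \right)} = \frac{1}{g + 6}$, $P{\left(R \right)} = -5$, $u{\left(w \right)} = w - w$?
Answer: $45 + \frac{i \sqrt{10}}{12} \approx 45.0 + 0.26352 i$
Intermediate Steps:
$u{\left(w \right)} = 0$
$p{\left(g \right)} = \frac{1}{6 + g}$
$Y{\left(f \right)} = 2 - \frac{\left(2 + f\right)^{2}}{2}$
$m{\left(E \right)} = \frac{\sqrt{E}}{6}$ ($m{\left(E \right)} = \frac{\sqrt{E}}{6 + 0} = \frac{\sqrt{E}}{6}$)
$- 9 P{\left(-6 \right)} + m{\left(Y{\left(-5 \right)} \right)} = \left(-9\right) \left(-5\right) + \frac{\sqrt{2 - \frac{\left(2 - 5\right)^{2}}{2}}}{6} = 45 + \frac{\sqrt{2 - \frac{\left(-3\right)^{2}}{2}}}{6} = 45 + \frac{\sqrt{2 - \frac{9}{2}}}{6} = 45 + \frac{\sqrt{- \frac{5}{2}}}{6} = 45 + \frac{\frac{1}{2} i \sqrt{10}}{6} = 45 + \frac{i \sqrt{10}}{12}$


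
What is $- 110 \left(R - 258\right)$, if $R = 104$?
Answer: $16940$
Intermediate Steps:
$- 110 \left(R - 258\right) = - 110 \left(104 - 258\right) = \left(-110\right) \left(-154\right) = 16940$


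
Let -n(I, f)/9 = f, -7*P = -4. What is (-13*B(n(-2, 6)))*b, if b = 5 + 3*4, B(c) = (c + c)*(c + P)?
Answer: -8926632/7 ≈ -1.2752e+6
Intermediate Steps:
P = 4/7 (P = -⅐*(-4) = 4/7 ≈ 0.57143)
n(I, f) = -9*f
B(c) = 2*c*(4/7 + c) (B(c) = (c + c)*(c + 4/7) = (2*c)*(4/7 + c) = 2*c*(4/7 + c))
b = 17 (b = 5 + 12 = 17)
(-13*B(n(-2, 6)))*b = -26*(-9*6)*(4 + 7*(-9*6))/7*17 = -26*(-54)*(4 + 7*(-54))/7*17 = -26*(-54)*(4 - 378)/7*17 = -26*(-54)*(-374)/7*17 = -13*40392/7*17 = -525096/7*17 = -8926632/7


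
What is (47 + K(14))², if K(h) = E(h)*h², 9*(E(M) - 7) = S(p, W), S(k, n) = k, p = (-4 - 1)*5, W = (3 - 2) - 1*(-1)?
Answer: 61952641/81 ≈ 7.6485e+5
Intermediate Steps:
W = 2 (W = 1 + 1 = 2)
p = -25 (p = -5*5 = -25)
E(M) = 38/9 (E(M) = 7 + (⅑)*(-25) = 7 - 25/9 = 38/9)
K(h) = 38*h²/9
(47 + K(14))² = (47 + (38/9)*14²)² = (47 + (38/9)*196)² = (47 + 7448/9)² = (7871/9)² = 61952641/81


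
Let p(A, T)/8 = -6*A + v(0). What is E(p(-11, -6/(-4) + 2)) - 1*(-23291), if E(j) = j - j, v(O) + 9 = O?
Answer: 23291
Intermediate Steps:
v(O) = -9 + O
p(A, T) = -72 - 48*A (p(A, T) = 8*(-6*A + (-9 + 0)) = 8*(-6*A - 9) = 8*(-9 - 6*A) = -72 - 48*A)
E(j) = 0
E(p(-11, -6/(-4) + 2)) - 1*(-23291) = 0 - 1*(-23291) = 0 + 23291 = 23291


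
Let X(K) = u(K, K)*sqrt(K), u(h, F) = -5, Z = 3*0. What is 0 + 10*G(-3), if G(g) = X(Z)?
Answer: 0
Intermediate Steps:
Z = 0
X(K) = -5*sqrt(K)
G(g) = 0 (G(g) = -5*sqrt(0) = -5*0 = 0)
0 + 10*G(-3) = 0 + 10*0 = 0 + 0 = 0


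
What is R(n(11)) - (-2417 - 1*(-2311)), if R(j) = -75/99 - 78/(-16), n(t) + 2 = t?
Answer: 29071/264 ≈ 110.12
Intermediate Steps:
n(t) = -2 + t
R(j) = 1087/264 (R(j) = -75*1/99 - 78*(-1/16) = -25/33 + 39/8 = 1087/264)
R(n(11)) - (-2417 - 1*(-2311)) = 1087/264 - (-2417 - 1*(-2311)) = 1087/264 - (-2417 + 2311) = 1087/264 - 1*(-106) = 1087/264 + 106 = 29071/264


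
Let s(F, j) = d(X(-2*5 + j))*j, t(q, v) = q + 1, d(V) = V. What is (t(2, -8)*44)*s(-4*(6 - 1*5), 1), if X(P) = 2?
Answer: 264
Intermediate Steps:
t(q, v) = 1 + q
s(F, j) = 2*j
(t(2, -8)*44)*s(-4*(6 - 1*5), 1) = ((1 + 2)*44)*(2*1) = (3*44)*2 = 132*2 = 264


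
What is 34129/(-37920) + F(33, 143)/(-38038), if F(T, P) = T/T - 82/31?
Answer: -20121116021/22357214880 ≈ -0.89998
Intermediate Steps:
F(T, P) = -51/31 (F(T, P) = 1 - 82*1/31 = 1 - 82/31 = -51/31)
34129/(-37920) + F(33, 143)/(-38038) = 34129/(-37920) - 51/31/(-38038) = 34129*(-1/37920) - 51/31*(-1/38038) = -34129/37920 + 51/1179178 = -20121116021/22357214880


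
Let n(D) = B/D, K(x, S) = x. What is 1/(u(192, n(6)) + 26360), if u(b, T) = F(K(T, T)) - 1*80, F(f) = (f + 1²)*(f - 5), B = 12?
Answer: 1/26271 ≈ 3.8065e-5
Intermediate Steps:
F(f) = (1 + f)*(-5 + f) (F(f) = (f + 1)*(-5 + f) = (1 + f)*(-5 + f))
n(D) = 12/D
u(b, T) = -85 + T² - 4*T (u(b, T) = (-5 + T² - 4*T) - 1*80 = (-5 + T² - 4*T) - 80 = -85 + T² - 4*T)
1/(u(192, n(6)) + 26360) = 1/((-85 + (12/6)² - 48/6) + 26360) = 1/((-85 + (12*(⅙))² - 48/6) + 26360) = 1/((-85 + 2² - 4*2) + 26360) = 1/((-85 + 4 - 8) + 26360) = 1/(-89 + 26360) = 1/26271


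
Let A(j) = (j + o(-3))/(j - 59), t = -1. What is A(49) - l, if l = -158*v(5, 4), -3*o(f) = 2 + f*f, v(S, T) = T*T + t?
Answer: 35482/15 ≈ 2365.5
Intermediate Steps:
v(S, T) = -1 + T**2 (v(S, T) = T*T - 1 = T**2 - 1 = -1 + T**2)
o(f) = -2/3 - f**2/3 (o(f) = -(2 + f*f)/3 = -(2 + f**2)/3 = -2/3 - f**2/3)
A(j) = (-11/3 + j)/(-59 + j) (A(j) = (j + (-2/3 - 1/3*(-3)**2))/(j - 59) = (j + (-2/3 - 1/3*9))/(-59 + j) = (j + (-2/3 - 3))/(-59 + j) = (j - 11/3)/(-59 + j) = (-11/3 + j)/(-59 + j))
l = -2370 (l = -158*(-1 + 4**2) = -158*(-1 + 16) = -158*15 = -2370)
A(49) - l = (-11/3 + 49)/(-59 + 49) - 1*(-2370) = (136/3)/(-10) + 2370 = -1/10*136/3 + 2370 = -68/15 + 2370 = 35482/15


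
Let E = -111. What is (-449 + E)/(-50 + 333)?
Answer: -560/283 ≈ -1.9788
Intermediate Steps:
(-449 + E)/(-50 + 333) = (-449 - 111)/(-50 + 333) = -560/283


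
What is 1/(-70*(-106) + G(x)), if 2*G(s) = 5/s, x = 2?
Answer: 4/29685 ≈ 0.00013475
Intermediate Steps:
G(s) = 5/(2*s) (G(s) = (5/s)/2 = 5/(2*s))
1/(-70*(-106) + G(x)) = 1/(-70*(-106) + (5/2)/2) = 1/(7420 + (5/2)*(½)) = 1/(7420 + 5/4) = 1/(29685/4) = 4/29685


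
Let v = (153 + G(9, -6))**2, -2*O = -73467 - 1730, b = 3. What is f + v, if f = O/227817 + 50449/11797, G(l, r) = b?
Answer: 130832654934803/5375114298 ≈ 24340.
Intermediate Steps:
G(l, r) = 3
O = 75197/2 (O = -(-73467 - 1730)/2 = -1/2*(-75197) = 75197/2 ≈ 37599.)
v = 24336 (v = (153 + 3)**2 = 156**2 = 24336)
f = 23873378675/5375114298 (f = (75197/2)/227817 + 50449/11797 = (75197/2)*(1/227817) + 50449*(1/11797) = 75197/455634 + 50449/11797 = 23873378675/5375114298 ≈ 4.4415)
f + v = 23873378675/5375114298 + 24336 = 130832654934803/5375114298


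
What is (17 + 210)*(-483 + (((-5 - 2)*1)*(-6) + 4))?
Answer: -99199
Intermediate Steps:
(17 + 210)*(-483 + (((-5 - 2)*1)*(-6) + 4)) = 227*(-483 + (-7*1*(-6) + 4)) = 227*(-483 + (-7*(-6) + 4)) = 227*(-483 + (42 + 4)) = 227*(-483 + 46) = 227*(-437) = -99199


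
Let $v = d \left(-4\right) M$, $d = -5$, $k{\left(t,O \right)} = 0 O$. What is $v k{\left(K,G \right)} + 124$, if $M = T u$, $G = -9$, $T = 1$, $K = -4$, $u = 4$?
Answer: $124$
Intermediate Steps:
$M = 4$ ($M = 1 \cdot 4 = 4$)
$k{\left(t,O \right)} = 0$
$v = 80$ ($v = \left(-5\right) \left(-4\right) 4 = 20 \cdot 4 = 80$)
$v k{\left(K,G \right)} + 124 = 80 \cdot 0 + 124 = 0 + 124 = 124$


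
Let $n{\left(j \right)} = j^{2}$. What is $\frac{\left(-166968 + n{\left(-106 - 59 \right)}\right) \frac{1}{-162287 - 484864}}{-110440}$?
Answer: $- \frac{46581}{23823785480} \approx -1.9552 \cdot 10^{-6}$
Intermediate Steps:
$\frac{\left(-166968 + n{\left(-106 - 59 \right)}\right) \frac{1}{-162287 - 484864}}{-110440} = \frac{\left(-166968 + \left(-106 - 59\right)^{2}\right) \frac{1}{-162287 - 484864}}{-110440} = \frac{-166968 + \left(-165\right)^{2}}{-647151} \left(- \frac{1}{110440}\right) = \left(-166968 + 27225\right) \left(- \frac{1}{647151}\right) \left(- \frac{1}{110440}\right) = \left(-139743\right) \left(- \frac{1}{647151}\right) \left(- \frac{1}{110440}\right) = \frac{46581}{215717} \left(- \frac{1}{110440}\right) = - \frac{46581}{23823785480}$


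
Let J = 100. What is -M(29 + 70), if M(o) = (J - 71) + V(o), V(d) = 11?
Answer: -40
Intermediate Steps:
M(o) = 40 (M(o) = (100 - 71) + 11 = 29 + 11 = 40)
-M(29 + 70) = -1*40 = -40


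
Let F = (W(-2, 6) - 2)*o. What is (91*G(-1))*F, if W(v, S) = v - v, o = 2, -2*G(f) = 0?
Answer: 0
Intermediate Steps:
G(f) = 0 (G(f) = -1/2*0 = 0)
W(v, S) = 0
F = -4 (F = (0 - 2)*2 = -2*2 = -4)
(91*G(-1))*F = (91*0)*(-4) = 0*(-4) = 0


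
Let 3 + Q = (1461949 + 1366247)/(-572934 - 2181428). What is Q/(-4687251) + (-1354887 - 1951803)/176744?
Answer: -122674259915307589/6556992155323636 ≈ -18.709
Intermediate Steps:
Q = -191229/47489 (Q = -3 + (1461949 + 1366247)/(-572934 - 2181428) = -3 + 2828196/(-2754362) = -3 + 2828196*(-1/2754362) = -3 - 48762/47489 = -191229/47489 ≈ -4.0268)
Q/(-4687251) + (-1354887 - 1951803)/176744 = -191229/47489/(-4687251) + (-1354887 - 1951803)/176744 = -191229/47489*(-1/4687251) - 3306690*1/176744 = 63743/74197620913 - 1653345/88372 = -122674259915307589/6556992155323636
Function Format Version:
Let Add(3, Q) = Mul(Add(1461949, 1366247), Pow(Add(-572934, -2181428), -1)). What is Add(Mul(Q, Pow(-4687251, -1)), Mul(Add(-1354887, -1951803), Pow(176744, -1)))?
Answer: Rational(-122674259915307589, 6556992155323636) ≈ -18.709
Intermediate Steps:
Q = Rational(-191229, 47489) (Q = Add(-3, Mul(Add(1461949, 1366247), Pow(Add(-572934, -2181428), -1))) = Add(-3, Mul(2828196, Pow(-2754362, -1))) = Add(-3, Mul(2828196, Rational(-1, 2754362))) = Add(-3, Rational(-48762, 47489)) = Rational(-191229, 47489) ≈ -4.0268)
Add(Mul(Q, Pow(-4687251, -1)), Mul(Add(-1354887, -1951803), Pow(176744, -1))) = Add(Mul(Rational(-191229, 47489), Pow(-4687251, -1)), Mul(Add(-1354887, -1951803), Pow(176744, -1))) = Add(Mul(Rational(-191229, 47489), Rational(-1, 4687251)), Mul(-3306690, Rational(1, 176744))) = Add(Rational(63743, 74197620913), Rational(-1653345, 88372)) = Rational(-122674259915307589, 6556992155323636)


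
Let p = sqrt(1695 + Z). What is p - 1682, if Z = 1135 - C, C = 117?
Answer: -1682 + sqrt(2713) ≈ -1629.9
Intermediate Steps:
Z = 1018 (Z = 1135 - 1*117 = 1135 - 117 = 1018)
p = sqrt(2713) (p = sqrt(1695 + 1018) = sqrt(2713) ≈ 52.086)
p - 1682 = sqrt(2713) - 1682 = -1682 + sqrt(2713)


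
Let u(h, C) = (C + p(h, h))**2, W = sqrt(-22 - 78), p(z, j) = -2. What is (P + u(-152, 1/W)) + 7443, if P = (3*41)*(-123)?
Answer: -768201/100 + 2*I/5 ≈ -7682.0 + 0.4*I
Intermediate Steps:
P = -15129 (P = 123*(-123) = -15129)
W = 10*I (W = sqrt(-100) = 10*I ≈ 10.0*I)
u(h, C) = (-2 + C)**2 (u(h, C) = (C - 2)**2 = (-2 + C)**2)
(P + u(-152, 1/W)) + 7443 = (-15129 + (-2 + 1/(10*I))**2) + 7443 = (-15129 + (-2 - I/10)**2) + 7443 = -7686 + (-2 - I/10)**2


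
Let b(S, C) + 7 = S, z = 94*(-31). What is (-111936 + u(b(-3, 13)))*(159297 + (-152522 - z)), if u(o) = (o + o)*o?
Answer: -1082610104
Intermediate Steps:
z = -2914
b(S, C) = -7 + S
u(o) = 2*o² (u(o) = (2*o)*o = 2*o²)
(-111936 + u(b(-3, 13)))*(159297 + (-152522 - z)) = (-111936 + 2*(-7 - 3)²)*(159297 + (-152522 - 1*(-2914))) = (-111936 + 2*(-10)²)*(159297 + (-152522 + 2914)) = (-111936 + 2*100)*(159297 - 149608) = (-111936 + 200)*9689 = -111736*9689 = -1082610104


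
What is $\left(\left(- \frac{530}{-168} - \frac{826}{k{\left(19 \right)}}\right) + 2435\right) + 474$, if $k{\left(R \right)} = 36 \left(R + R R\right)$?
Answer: $\frac{139431079}{47880} \approx 2912.1$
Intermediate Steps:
$k{\left(R \right)} = 36 R + 36 R^{2}$ ($k{\left(R \right)} = 36 \left(R + R^{2}\right) = 36 R + 36 R^{2}$)
$\left(\left(- \frac{530}{-168} - \frac{826}{k{\left(19 \right)}}\right) + 2435\right) + 474 = \left(\left(- \frac{530}{-168} - \frac{826}{36 \cdot 19 \left(1 + 19\right)}\right) + 2435\right) + 474 = \left(\left(\left(-530\right) \left(- \frac{1}{168}\right) - \frac{826}{36 \cdot 19 \cdot 20}\right) + 2435\right) + 474 = \left(\left(\frac{265}{84} - \frac{826}{13680}\right) + 2435\right) + 474 = \left(\left(\frac{265}{84} - \frac{413}{6840}\right) + 2435\right) + 474 = \left(\frac{148159}{47880} + 2435\right) + 474 = \frac{116735959}{47880} + 474 = \frac{139431079}{47880}$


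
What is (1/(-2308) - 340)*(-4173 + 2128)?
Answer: 1604754445/2308 ≈ 6.9530e+5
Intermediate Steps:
(1/(-2308) - 340)*(-4173 + 2128) = (-1/2308 - 340)*(-2045) = -784721/2308*(-2045) = 1604754445/2308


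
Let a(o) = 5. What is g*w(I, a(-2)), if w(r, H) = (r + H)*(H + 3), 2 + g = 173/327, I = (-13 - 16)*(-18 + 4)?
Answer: -527176/109 ≈ -4836.5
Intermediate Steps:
I = 406 (I = -29*(-14) = 406)
g = -481/327 (g = -2 + 173/327 = -481/327 ≈ -1.4709)
w(r, H) = (3 + H)*(H + r) (w(r, H) = (H + r)*(3 + H) = (3 + H)*(H + r))
g*w(I, a(-2)) = -481*(5² + 3*5 + 3*406 + 5*406)/327 = -481*(25 + 15 + 1218 + 2030)/327 = -481/327*3288 = -527176/109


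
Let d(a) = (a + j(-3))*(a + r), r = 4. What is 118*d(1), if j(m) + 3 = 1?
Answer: -590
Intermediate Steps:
j(m) = -2 (j(m) = -3 + 1 = -2)
d(a) = (-2 + a)*(4 + a) (d(a) = (a - 2)*(a + 4) = (-2 + a)*(4 + a))
118*d(1) = 118*(-8 + 1² + 2*1) = 118*(-8 + 1 + 2) = 118*(-5) = -590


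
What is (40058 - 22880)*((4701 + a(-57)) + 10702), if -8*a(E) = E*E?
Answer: 1030465275/4 ≈ 2.5762e+8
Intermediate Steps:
a(E) = -E²/8 (a(E) = -E*E/8 = -E²/8)
(40058 - 22880)*((4701 + a(-57)) + 10702) = (40058 - 22880)*((4701 - ⅛*(-57)²) + 10702) = 17178*((4701 - ⅛*3249) + 10702) = 17178*((4701 - 3249/8) + 10702) = 17178*(34359/8 + 10702) = 17178*(119975/8) = 1030465275/4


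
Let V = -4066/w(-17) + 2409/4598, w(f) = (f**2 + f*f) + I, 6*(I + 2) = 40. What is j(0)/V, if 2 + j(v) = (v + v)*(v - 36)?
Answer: 4807/15513 ≈ 0.30987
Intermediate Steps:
I = 14/3 (I = -2 + (1/6)*40 = -2 + 20/3 = 14/3 ≈ 4.6667)
j(v) = -2 + 2*v*(-36 + v) (j(v) = -2 + (v + v)*(v - 36) = -2 + (2*v)*(-36 + v) = -2 + 2*v*(-36 + v))
w(f) = 14/3 + 2*f**2 (w(f) = (f**2 + f*f) + 14/3 = (f**2 + f**2) + 14/3 = 2*f**2 + 14/3 = 14/3 + 2*f**2)
V = -31026/4807 (V = -4066/(14/3 + 2*(-17)**2) + 2409/4598 = -4066/(14/3 + 2*289) + 2409*(1/4598) = -4066/(14/3 + 578) + 219/418 = -4066/1748/3 + 219/418 = -4066*3/1748 + 219/418 = -321/46 + 219/418 = -31026/4807 ≈ -6.4543)
j(0)/V = (-2 - 72*0 + 2*0**2)/(-31026/4807) = (-2 + 0 + 2*0)*(-4807/31026) = (-2 + 0 + 0)*(-4807/31026) = -2*(-4807/31026) = 4807/15513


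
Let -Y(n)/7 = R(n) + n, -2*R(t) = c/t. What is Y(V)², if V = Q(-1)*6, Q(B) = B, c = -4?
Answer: 17689/9 ≈ 1965.4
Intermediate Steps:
R(t) = 2/t (R(t) = -(-2)/t = 2/t)
V = -6 (V = -1*6 = -6)
Y(n) = -14/n - 7*n (Y(n) = -7*(2/n + n) = -7*(n + 2/n) = -14/n - 7*n)
Y(V)² = (-14/(-6) - 7*(-6))² = (-14*(-⅙) + 42)² = (7/3 + 42)² = (133/3)² = 17689/9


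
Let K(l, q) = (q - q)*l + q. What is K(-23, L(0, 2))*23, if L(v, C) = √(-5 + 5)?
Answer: 0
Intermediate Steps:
L(v, C) = 0 (L(v, C) = √0 = 0)
K(l, q) = q (K(l, q) = 0*l + q = 0 + q = q)
K(-23, L(0, 2))*23 = 0*23 = 0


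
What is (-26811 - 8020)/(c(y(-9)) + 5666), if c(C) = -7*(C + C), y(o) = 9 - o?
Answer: -34831/5414 ≈ -6.4335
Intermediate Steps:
c(C) = -14*C
(-26811 - 8020)/(c(y(-9)) + 5666) = (-26811 - 8020)/(-14*(9 - 1*(-9)) + 5666) = -34831/(-14*(9 + 9) + 5666) = -34831/(-14*18 + 5666) = -34831/(-252 + 5666) = -34831/5414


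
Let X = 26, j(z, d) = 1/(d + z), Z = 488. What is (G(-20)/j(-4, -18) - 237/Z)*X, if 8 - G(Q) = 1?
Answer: -980057/244 ≈ -4016.6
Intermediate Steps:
G(Q) = 7 (G(Q) = 8 - 1*1 = 8 - 1 = 7)
(G(-20)/j(-4, -18) - 237/Z)*X = (7/(1/(-18 - 4)) - 237/488)*26 = (7/(1/(-22)) - 237*1/488)*26 = (7/(-1/22) - 237/488)*26 = (7*(-22) - 237/488)*26 = (-154 - 237/488)*26 = -75389/488*26 = -980057/244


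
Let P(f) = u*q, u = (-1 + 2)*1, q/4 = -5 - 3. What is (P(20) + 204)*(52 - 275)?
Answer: -38356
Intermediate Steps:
q = -32 (q = 4*(-5 - 3) = 4*(-8) = -32)
u = 1 (u = 1*1 = 1)
P(f) = -32 (P(f) = 1*(-32) = -32)
(P(20) + 204)*(52 - 275) = (-32 + 204)*(52 - 275) = 172*(-223) = -38356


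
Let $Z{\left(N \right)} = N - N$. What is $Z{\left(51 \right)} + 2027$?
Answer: $2027$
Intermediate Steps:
$Z{\left(N \right)} = 0$
$Z{\left(51 \right)} + 2027 = 0 + 2027 = 2027$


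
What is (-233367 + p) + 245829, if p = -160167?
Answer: -147705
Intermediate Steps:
(-233367 + p) + 245829 = (-233367 - 160167) + 245829 = -393534 + 245829 = -147705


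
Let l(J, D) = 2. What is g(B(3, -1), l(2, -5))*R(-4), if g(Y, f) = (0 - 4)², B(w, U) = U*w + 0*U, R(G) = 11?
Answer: 176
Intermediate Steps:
B(w, U) = U*w (B(w, U) = U*w + 0 = U*w)
g(Y, f) = 16 (g(Y, f) = (-4)² = 16)
g(B(3, -1), l(2, -5))*R(-4) = 16*11 = 176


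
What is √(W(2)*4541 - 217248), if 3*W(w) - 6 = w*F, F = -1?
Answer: 2*I*√475185/3 ≈ 459.56*I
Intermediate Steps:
W(w) = 2 - w/3 (W(w) = 2 + (w*(-1))/3 = 2 + (-w)/3 = 2 - w/3)
√(W(2)*4541 - 217248) = √((2 - ⅓*2)*4541 - 217248) = √((2 - ⅔)*4541 - 217248) = √((4/3)*4541 - 217248) = √(18164/3 - 217248) = √(-633580/3) = 2*I*√475185/3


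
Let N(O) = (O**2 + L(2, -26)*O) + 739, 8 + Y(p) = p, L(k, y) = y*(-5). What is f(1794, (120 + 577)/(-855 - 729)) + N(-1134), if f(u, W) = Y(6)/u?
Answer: 1021929674/897 ≈ 1.1393e+6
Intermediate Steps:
L(k, y) = -5*y
Y(p) = -8 + p
N(O) = 739 + O**2 + 130*O (N(O) = (O**2 + (-5*(-26))*O) + 739 = (O**2 + 130*O) + 739 = 739 + O**2 + 130*O)
f(u, W) = -2/u (f(u, W) = (-8 + 6)/u = -2/u)
f(1794, (120 + 577)/(-855 - 729)) + N(-1134) = -2/1794 + (739 + (-1134)**2 + 130*(-1134)) = -2*1/1794 + (739 + 1285956 - 147420) = -1/897 + 1139275 = 1021929674/897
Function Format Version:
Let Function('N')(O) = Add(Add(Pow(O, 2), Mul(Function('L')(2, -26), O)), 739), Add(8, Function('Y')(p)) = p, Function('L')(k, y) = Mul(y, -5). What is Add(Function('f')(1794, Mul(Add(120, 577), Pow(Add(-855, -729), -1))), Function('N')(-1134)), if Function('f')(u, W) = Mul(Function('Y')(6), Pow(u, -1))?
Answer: Rational(1021929674, 897) ≈ 1.1393e+6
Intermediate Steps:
Function('L')(k, y) = Mul(-5, y)
Function('Y')(p) = Add(-8, p)
Function('N')(O) = Add(739, Pow(O, 2), Mul(130, O)) (Function('N')(O) = Add(Add(Pow(O, 2), Mul(Mul(-5, -26), O)), 739) = Add(Add(Pow(O, 2), Mul(130, O)), 739) = Add(739, Pow(O, 2), Mul(130, O)))
Function('f')(u, W) = Mul(-2, Pow(u, -1)) (Function('f')(u, W) = Mul(Add(-8, 6), Pow(u, -1)) = Mul(-2, Pow(u, -1)))
Add(Function('f')(1794, Mul(Add(120, 577), Pow(Add(-855, -729), -1))), Function('N')(-1134)) = Add(Mul(-2, Pow(1794, -1)), Add(739, Pow(-1134, 2), Mul(130, -1134))) = Add(Mul(-2, Rational(1, 1794)), Add(739, 1285956, -147420)) = Add(Rational(-1, 897), 1139275) = Rational(1021929674, 897)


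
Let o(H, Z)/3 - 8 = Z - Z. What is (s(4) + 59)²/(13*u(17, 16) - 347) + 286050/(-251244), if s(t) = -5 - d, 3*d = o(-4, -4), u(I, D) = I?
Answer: -321811/17946 ≈ -17.932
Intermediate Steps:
o(H, Z) = 24 (o(H, Z) = 24 + 3*(Z - Z) = 24 + 3*0 = 24 + 0 = 24)
d = 8 (d = (⅓)*24 = 8)
s(t) = -13 (s(t) = -5 - 1*8 = -5 - 8 = -13)
(s(4) + 59)²/(13*u(17, 16) - 347) + 286050/(-251244) = (-13 + 59)²/(13*17 - 347) + 286050/(-251244) = 46²/(221 - 347) + 286050*(-1/251244) = 2116/(-126) - 47675/41874 = 2116*(-1/126) - 47675/41874 = -1058/63 - 47675/41874 = -321811/17946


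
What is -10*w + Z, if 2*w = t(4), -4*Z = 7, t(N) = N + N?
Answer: -167/4 ≈ -41.750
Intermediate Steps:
t(N) = 2*N
Z = -7/4 (Z = -¼*7 = -7/4 ≈ -1.7500)
w = 4 (w = (2*4)/2 = (½)*8 = 4)
-10*w + Z = -10*4 - 7/4 = -40 - 7/4 = -167/4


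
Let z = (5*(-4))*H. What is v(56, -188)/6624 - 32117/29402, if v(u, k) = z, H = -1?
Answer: -26519371/24344856 ≈ -1.0893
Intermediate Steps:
z = 20 (z = (5*(-4))*(-1) = -20*(-1) = 20)
v(u, k) = 20
v(56, -188)/6624 - 32117/29402 = 20/6624 - 32117/29402 = 20*(1/6624) - 32117*1/29402 = 5/1656 - 32117/29402 = -26519371/24344856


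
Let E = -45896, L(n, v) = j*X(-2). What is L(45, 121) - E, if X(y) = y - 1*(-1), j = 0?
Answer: 45896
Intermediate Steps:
X(y) = 1 + y (X(y) = y + 1 = 1 + y)
L(n, v) = 0 (L(n, v) = 0*(1 - 2) = 0*(-1) = 0)
L(45, 121) - E = 0 - 1*(-45896) = 0 + 45896 = 45896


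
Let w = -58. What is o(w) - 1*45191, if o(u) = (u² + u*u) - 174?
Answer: -38637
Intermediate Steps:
o(u) = -174 + 2*u² (o(u) = (u² + u²) - 174 = 2*u² - 174 = -174 + 2*u²)
o(w) - 1*45191 = (-174 + 2*(-58)²) - 1*45191 = (-174 + 2*3364) - 45191 = (-174 + 6728) - 45191 = 6554 - 45191 = -38637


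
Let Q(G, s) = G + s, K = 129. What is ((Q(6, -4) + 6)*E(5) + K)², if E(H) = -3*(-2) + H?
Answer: 47089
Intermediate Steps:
E(H) = 6 + H
((Q(6, -4) + 6)*E(5) + K)² = (((6 - 4) + 6)*(6 + 5) + 129)² = ((2 + 6)*11 + 129)² = (8*11 + 129)² = (88 + 129)² = 217² = 47089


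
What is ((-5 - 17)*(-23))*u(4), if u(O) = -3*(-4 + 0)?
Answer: 6072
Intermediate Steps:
u(O) = 12 (u(O) = -3*(-4) = 12)
((-5 - 17)*(-23))*u(4) = ((-5 - 17)*(-23))*12 = -22*(-23)*12 = 506*12 = 6072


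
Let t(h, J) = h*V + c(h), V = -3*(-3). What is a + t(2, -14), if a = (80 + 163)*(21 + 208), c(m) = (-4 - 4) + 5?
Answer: 55662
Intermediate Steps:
V = 9
c(m) = -3 (c(m) = -8 + 5 = -3)
t(h, J) = -3 + 9*h (t(h, J) = h*9 - 3 = 9*h - 3 = -3 + 9*h)
a = 55647 (a = 243*229 = 55647)
a + t(2, -14) = 55647 + (-3 + 9*2) = 55647 + (-3 + 18) = 55647 + 15 = 55662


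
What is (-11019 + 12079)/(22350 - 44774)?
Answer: -265/5606 ≈ -0.047271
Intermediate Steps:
(-11019 + 12079)/(22350 - 44774) = 1060/(-22424) = 1060*(-1/22424) = -265/5606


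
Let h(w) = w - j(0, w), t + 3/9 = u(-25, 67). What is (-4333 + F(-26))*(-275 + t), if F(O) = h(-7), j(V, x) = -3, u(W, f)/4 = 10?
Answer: 3061922/3 ≈ 1.0206e+6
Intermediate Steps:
u(W, f) = 40 (u(W, f) = 4*10 = 40)
t = 119/3 (t = -⅓ + 40 = 119/3 ≈ 39.667)
h(w) = 3 + w (h(w) = w - 1*(-3) = w + 3 = 3 + w)
F(O) = -4 (F(O) = 3 - 7 = -4)
(-4333 + F(-26))*(-275 + t) = (-4333 - 4)*(-275 + 119/3) = -4337*(-706/3) = 3061922/3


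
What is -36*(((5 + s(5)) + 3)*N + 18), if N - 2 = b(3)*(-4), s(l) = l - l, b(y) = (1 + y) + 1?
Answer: 4536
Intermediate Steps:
b(y) = 2 + y
s(l) = 0
N = -18 (N = 2 + (2 + 3)*(-4) = 2 + 5*(-4) = 2 - 20 = -18)
-36*(((5 + s(5)) + 3)*N + 18) = -36*(((5 + 0) + 3)*(-18) + 18) = -36*((5 + 3)*(-18) + 18) = -36*(8*(-18) + 18) = -36*(-144 + 18) = -36*(-126) = 4536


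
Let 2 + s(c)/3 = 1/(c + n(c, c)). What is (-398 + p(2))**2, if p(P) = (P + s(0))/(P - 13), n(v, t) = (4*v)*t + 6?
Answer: 76545001/484 ≈ 1.5815e+5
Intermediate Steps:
n(v, t) = 6 + 4*t*v (n(v, t) = 4*t*v + 6 = 6 + 4*t*v)
s(c) = -6 + 3/(6 + c + 4*c**2) (s(c) = -6 + 3/(c + (6 + 4*c*c)) = -6 + 3/(c + (6 + 4*c**2)) = -6 + 3/(6 + c + 4*c**2))
p(P) = (-11/2 + P)/(-13 + P) (p(P) = (P + 3*(-11 - 8*0**2 - 2*0)/(6 + 0 + 4*0**2))/(P - 13) = (P + 3*(-11 - 8*0 + 0)/(6 + 0 + 4*0))/(-13 + P) = (P + 3*(-11 + 0 + 0)/(6 + 0 + 0))/(-13 + P) = (P + 3*(-11)/6)/(-13 + P) = (P + 3*(1/6)*(-11))/(-13 + P) = (P - 11/2)/(-13 + P) = (-11/2 + P)/(-13 + P))
(-398 + p(2))**2 = (-398 + (-11/2 + 2)/(-13 + 2))**2 = (-398 - 7/2/(-11))**2 = (-398 - 1/11*(-7/2))**2 = (-398 + 7/22)**2 = (-8749/22)**2 = 76545001/484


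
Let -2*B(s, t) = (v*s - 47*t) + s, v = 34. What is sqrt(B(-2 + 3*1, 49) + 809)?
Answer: sqrt(1943) ≈ 44.079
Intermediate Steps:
B(s, t) = -35*s/2 + 47*t/2 (B(s, t) = -((34*s - 47*t) + s)/2 = -((-47*t + 34*s) + s)/2 = -(-47*t + 35*s)/2 = -35*s/2 + 47*t/2)
sqrt(B(-2 + 3*1, 49) + 809) = sqrt((-35*(-2 + 3*1)/2 + (47/2)*49) + 809) = sqrt((-35*(-2 + 3)/2 + 2303/2) + 809) = sqrt((-35/2*1 + 2303/2) + 809) = sqrt((-35/2 + 2303/2) + 809) = sqrt(1134 + 809) = sqrt(1943)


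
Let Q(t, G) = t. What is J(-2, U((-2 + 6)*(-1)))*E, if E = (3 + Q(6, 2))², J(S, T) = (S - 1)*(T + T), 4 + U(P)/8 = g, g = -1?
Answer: 19440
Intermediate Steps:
U(P) = -40 (U(P) = -32 + 8*(-1) = -32 - 8 = -40)
J(S, T) = 2*T*(-1 + S) (J(S, T) = (-1 + S)*(2*T) = 2*T*(-1 + S))
E = 81 (E = (3 + 6)² = 9² = 81)
J(-2, U((-2 + 6)*(-1)))*E = (2*(-40)*(-1 - 2))*81 = (2*(-40)*(-3))*81 = 240*81 = 19440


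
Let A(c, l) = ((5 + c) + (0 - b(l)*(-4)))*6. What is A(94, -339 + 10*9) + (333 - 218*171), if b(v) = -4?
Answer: -36447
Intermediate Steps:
A(c, l) = -66 + 6*c (A(c, l) = ((5 + c) + (0 - (-4)*(-4)))*6 = ((5 + c) + (0 - 1*16))*6 = ((5 + c) + (0 - 16))*6 = ((5 + c) - 16)*6 = (-11 + c)*6 = -66 + 6*c)
A(94, -339 + 10*9) + (333 - 218*171) = (-66 + 6*94) + (333 - 218*171) = (-66 + 564) + (333 - 37278) = 498 - 36945 = -36447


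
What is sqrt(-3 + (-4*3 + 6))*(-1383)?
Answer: -4149*I ≈ -4149.0*I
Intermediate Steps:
sqrt(-3 + (-4*3 + 6))*(-1383) = sqrt(-3 + (-12 + 6))*(-1383) = sqrt(-3 - 6)*(-1383) = sqrt(-9)*(-1383) = (3*I)*(-1383) = -4149*I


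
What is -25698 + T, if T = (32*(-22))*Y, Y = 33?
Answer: -48930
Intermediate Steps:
T = -23232 (T = (32*(-22))*33 = -704*33 = -23232)
-25698 + T = -25698 - 23232 = -48930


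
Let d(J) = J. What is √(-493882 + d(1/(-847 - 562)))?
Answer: 3*I*√108943839139/1409 ≈ 702.77*I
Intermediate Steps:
√(-493882 + d(1/(-847 - 562))) = √(-493882 + 1/(-847 - 562)) = √(-493882 + 1/(-1409)) = √(-493882 - 1/1409) = √(-695879739/1409) = 3*I*√108943839139/1409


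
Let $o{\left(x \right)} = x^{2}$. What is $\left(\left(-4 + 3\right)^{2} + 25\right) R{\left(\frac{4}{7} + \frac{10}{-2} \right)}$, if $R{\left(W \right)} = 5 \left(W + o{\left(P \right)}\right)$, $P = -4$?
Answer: $\frac{10530}{7} \approx 1504.3$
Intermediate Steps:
$R{\left(W \right)} = 80 + 5 W$ ($R{\left(W \right)} = 5 \left(W + \left(-4\right)^{2}\right) = 5 \left(W + 16\right) = 5 \left(16 + W\right) = 80 + 5 W$)
$\left(\left(-4 + 3\right)^{2} + 25\right) R{\left(\frac{4}{7} + \frac{10}{-2} \right)} = \left(\left(-4 + 3\right)^{2} + 25\right) \left(80 + 5 \left(\frac{4}{7} + \frac{10}{-2}\right)\right) = \left(\left(-1\right)^{2} + 25\right) \left(80 + 5 \left(4 \cdot \frac{1}{7} + 10 \left(- \frac{1}{2}\right)\right)\right) = \left(1 + 25\right) \left(80 + 5 \left(\frac{4}{7} - 5\right)\right) = 26 \left(80 + 5 \left(- \frac{31}{7}\right)\right) = 26 \left(80 - \frac{155}{7}\right) = 26 \cdot \frac{405}{7} = \frac{10530}{7}$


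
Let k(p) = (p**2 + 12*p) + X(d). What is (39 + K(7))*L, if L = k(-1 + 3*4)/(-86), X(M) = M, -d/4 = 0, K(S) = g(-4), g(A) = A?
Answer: -8855/86 ≈ -102.97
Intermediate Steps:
K(S) = -4
d = 0 (d = -4*0 = 0)
k(p) = p**2 + 12*p (k(p) = (p**2 + 12*p) + 0 = p**2 + 12*p)
L = -253/86 (L = ((-1 + 3*4)*(12 + (-1 + 3*4)))/(-86) = ((-1 + 12)*(12 + (-1 + 12)))*(-1/86) = (11*(12 + 11))*(-1/86) = (11*23)*(-1/86) = 253*(-1/86) = -253/86 ≈ -2.9419)
(39 + K(7))*L = (39 - 4)*(-253/86) = 35*(-253/86) = -8855/86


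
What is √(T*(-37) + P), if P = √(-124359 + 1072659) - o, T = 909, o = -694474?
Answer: √(660841 + 10*√9483) ≈ 813.52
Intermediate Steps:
P = 694474 + 10*√9483 (P = √(-124359 + 1072659) - 1*(-694474) = √948300 + 694474 = 10*√9483 + 694474 = 694474 + 10*√9483 ≈ 6.9545e+5)
√(T*(-37) + P) = √(909*(-37) + (694474 + 10*√9483)) = √(-33633 + (694474 + 10*√9483)) = √(660841 + 10*√9483)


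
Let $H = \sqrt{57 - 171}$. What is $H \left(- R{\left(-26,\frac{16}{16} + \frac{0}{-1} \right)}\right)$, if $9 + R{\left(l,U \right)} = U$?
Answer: $8 i \sqrt{114} \approx 85.417 i$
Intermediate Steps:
$R{\left(l,U \right)} = -9 + U$
$H = i \sqrt{114}$ ($H = \sqrt{-114} = i \sqrt{114} \approx 10.677 i$)
$H \left(- R{\left(-26,\frac{16}{16} + \frac{0}{-1} \right)}\right) = i \sqrt{114} \left(- (-9 + \left(\frac{16}{16} + \frac{0}{-1}\right))\right) = i \sqrt{114} \left(- (-9 + \left(16 \cdot \frac{1}{16} + 0 \left(-1\right)\right))\right) = i \sqrt{114} \left(- (-9 + \left(1 + 0\right))\right) = i \sqrt{114} \left(- (-9 + 1)\right) = i \sqrt{114} \left(\left(-1\right) \left(-8\right)\right) = i \sqrt{114} \cdot 8 = 8 i \sqrt{114}$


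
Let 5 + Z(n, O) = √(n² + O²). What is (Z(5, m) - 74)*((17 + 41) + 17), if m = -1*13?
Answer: -5925 + 75*√194 ≈ -4880.4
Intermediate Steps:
m = -13
Z(n, O) = -5 + √(O² + n²) (Z(n, O) = -5 + √(n² + O²) = -5 + √(O² + n²))
(Z(5, m) - 74)*((17 + 41) + 17) = ((-5 + √((-13)² + 5²)) - 74)*((17 + 41) + 17) = ((-5 + √(169 + 25)) - 74)*(58 + 17) = ((-5 + √194) - 74)*75 = (-79 + √194)*75 = -5925 + 75*√194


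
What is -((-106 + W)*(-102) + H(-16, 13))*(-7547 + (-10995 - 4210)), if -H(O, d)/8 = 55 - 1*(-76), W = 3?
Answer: 215188416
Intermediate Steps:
H(O, d) = -1048 (H(O, d) = -8*(55 - 1*(-76)) = -8*(55 + 76) = -8*131 = -1048)
-((-106 + W)*(-102) + H(-16, 13))*(-7547 + (-10995 - 4210)) = -((-106 + 3)*(-102) - 1048)*(-7547 + (-10995 - 4210)) = -(-103*(-102) - 1048)*(-7547 - 15205) = -(10506 - 1048)*(-22752) = -9458*(-22752) = -1*(-215188416) = 215188416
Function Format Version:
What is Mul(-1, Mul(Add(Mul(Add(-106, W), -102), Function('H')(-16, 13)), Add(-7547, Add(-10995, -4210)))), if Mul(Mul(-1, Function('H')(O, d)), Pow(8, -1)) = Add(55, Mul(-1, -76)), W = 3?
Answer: 215188416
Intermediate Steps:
Function('H')(O, d) = -1048 (Function('H')(O, d) = Mul(-8, Add(55, Mul(-1, -76))) = Mul(-8, Add(55, 76)) = Mul(-8, 131) = -1048)
Mul(-1, Mul(Add(Mul(Add(-106, W), -102), Function('H')(-16, 13)), Add(-7547, Add(-10995, -4210)))) = Mul(-1, Mul(Add(Mul(Add(-106, 3), -102), -1048), Add(-7547, Add(-10995, -4210)))) = Mul(-1, Mul(Add(Mul(-103, -102), -1048), Add(-7547, -15205))) = Mul(-1, Mul(Add(10506, -1048), -22752)) = Mul(-1, Mul(9458, -22752)) = Mul(-1, -215188416) = 215188416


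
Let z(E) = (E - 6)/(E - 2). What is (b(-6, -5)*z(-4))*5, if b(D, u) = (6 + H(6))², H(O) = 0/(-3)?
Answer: 300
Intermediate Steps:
H(O) = 0 (H(O) = 0*(-⅓) = 0)
b(D, u) = 36 (b(D, u) = (6 + 0)² = 6² = 36)
z(E) = (-6 + E)/(-2 + E)
(b(-6, -5)*z(-4))*5 = (36*((-6 - 4)/(-2 - 4)))*5 = (36*(-10/(-6)))*5 = (36*(-⅙*(-10)))*5 = (36*(5/3))*5 = 60*5 = 300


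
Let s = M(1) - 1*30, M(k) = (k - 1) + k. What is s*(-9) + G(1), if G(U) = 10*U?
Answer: 271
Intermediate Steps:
M(k) = -1 + 2*k (M(k) = (-1 + k) + k = -1 + 2*k)
s = -29 (s = (-1 + 2*1) - 1*30 = (-1 + 2) - 30 = 1 - 30 = -29)
s*(-9) + G(1) = -29*(-9) + 10*1 = 261 + 10 = 271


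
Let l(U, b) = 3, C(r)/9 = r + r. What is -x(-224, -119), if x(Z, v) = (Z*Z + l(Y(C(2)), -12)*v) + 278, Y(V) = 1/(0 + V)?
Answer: -50097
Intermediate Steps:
C(r) = 18*r (C(r) = 9*(r + r) = 9*(2*r) = 18*r)
Y(V) = 1/V
x(Z, v) = 278 + Z² + 3*v (x(Z, v) = (Z*Z + 3*v) + 278 = (Z² + 3*v) + 278 = 278 + Z² + 3*v)
-x(-224, -119) = -(278 + (-224)² + 3*(-119)) = -(278 + 50176 - 357) = -1*50097 = -50097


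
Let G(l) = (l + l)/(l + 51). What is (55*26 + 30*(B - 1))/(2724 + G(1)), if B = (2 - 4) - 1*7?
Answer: 5876/14165 ≈ 0.41483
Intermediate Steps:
G(l) = 2*l/(51 + l) (G(l) = (2*l)/(51 + l) = 2*l/(51 + l))
B = -9 (B = -2 - 7 = -9)
(55*26 + 30*(B - 1))/(2724 + G(1)) = (55*26 + 30*(-9 - 1))/(2724 + 2*1/(51 + 1)) = (1430 + 30*(-10))/(2724 + 2*1/52) = (1430 - 300)/(2724 + 2*1*(1/52)) = 1130/(2724 + 1/26) = 1130/(70825/26) = 1130*(26/70825) = 5876/14165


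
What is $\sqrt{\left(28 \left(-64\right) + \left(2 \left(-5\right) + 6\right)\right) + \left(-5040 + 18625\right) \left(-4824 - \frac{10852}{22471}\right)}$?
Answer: $\frac{18 i \sqrt{102146174687654}}{22471} \approx 8095.8 i$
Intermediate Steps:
$\sqrt{\left(28 \left(-64\right) + \left(2 \left(-5\right) + 6\right)\right) + \left(-5040 + 18625\right) \left(-4824 - \frac{10852}{22471}\right)} = \sqrt{\left(-1792 + \left(-10 + 6\right)\right) + 13585 \left(-4824 - \frac{10852}{22471}\right)} = \sqrt{\left(-1792 - 4\right) + 13585 \left(-4824 - \frac{10852}{22471}\right)} = \sqrt{-1796 + 13585 \left(- \frac{108410956}{22471}\right)} = \sqrt{-1796 - \frac{1472762837260}{22471}} = \sqrt{- \frac{1472803195176}{22471}} = \frac{18 i \sqrt{102146174687654}}{22471}$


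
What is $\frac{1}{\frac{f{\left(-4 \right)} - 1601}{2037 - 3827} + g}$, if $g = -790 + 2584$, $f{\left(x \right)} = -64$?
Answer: $\frac{358}{642585} \approx 0.00055712$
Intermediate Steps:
$g = 1794$
$\frac{1}{\frac{f{\left(-4 \right)} - 1601}{2037 - 3827} + g} = \frac{1}{\frac{-64 - 1601}{2037 - 3827} + 1794} = \frac{1}{- \frac{1665}{-1790} + 1794} = \frac{1}{\left(-1665\right) \left(- \frac{1}{1790}\right) + 1794} = \frac{1}{\frac{333}{358} + 1794} = \frac{1}{\frac{642585}{358}} = \frac{358}{642585}$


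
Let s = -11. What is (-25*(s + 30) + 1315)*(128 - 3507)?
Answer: -2838360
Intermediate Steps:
(-25*(s + 30) + 1315)*(128 - 3507) = (-25*(-11 + 30) + 1315)*(128 - 3507) = (-25*19 + 1315)*(-3379) = (-475 + 1315)*(-3379) = 840*(-3379) = -2838360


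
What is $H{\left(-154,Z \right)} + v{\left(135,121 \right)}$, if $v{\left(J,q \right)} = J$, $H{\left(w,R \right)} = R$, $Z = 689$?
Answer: $824$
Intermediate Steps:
$H{\left(-154,Z \right)} + v{\left(135,121 \right)} = 689 + 135 = 824$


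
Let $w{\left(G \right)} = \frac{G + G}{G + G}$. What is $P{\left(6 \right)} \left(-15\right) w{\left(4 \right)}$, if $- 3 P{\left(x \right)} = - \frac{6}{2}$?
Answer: $-15$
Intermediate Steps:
$P{\left(x \right)} = 1$ ($P{\left(x \right)} = - \frac{\left(-6\right) \frac{1}{2}}{3} = \left(- \frac{1}{3}\right) \left(-3\right) = 1$)
$w{\left(G \right)} = 1$ ($w{\left(G \right)} = \frac{2 G}{2 G} = 2 G \frac{1}{2 G} = 1$)
$P{\left(6 \right)} \left(-15\right) w{\left(4 \right)} = 1 \left(-15\right) 1 = \left(-15\right) 1 = -15$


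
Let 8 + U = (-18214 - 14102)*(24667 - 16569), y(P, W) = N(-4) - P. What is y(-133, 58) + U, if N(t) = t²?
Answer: -261694827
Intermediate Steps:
y(P, W) = 16 - P (y(P, W) = (-4)² - P = 16 - P)
U = -261694976 (U = -8 + (-18214 - 14102)*(24667 - 16569) = -8 - 32316*8098 = -8 - 261694968 = -261694976)
y(-133, 58) + U = (16 - 1*(-133)) - 261694976 = (16 + 133) - 261694976 = 149 - 261694976 = -261694827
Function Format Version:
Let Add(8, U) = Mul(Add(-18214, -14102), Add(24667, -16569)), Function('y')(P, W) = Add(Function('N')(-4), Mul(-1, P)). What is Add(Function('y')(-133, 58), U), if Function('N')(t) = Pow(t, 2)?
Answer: -261694827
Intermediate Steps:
Function('y')(P, W) = Add(16, Mul(-1, P)) (Function('y')(P, W) = Add(Pow(-4, 2), Mul(-1, P)) = Add(16, Mul(-1, P)))
U = -261694976 (U = Add(-8, Mul(Add(-18214, -14102), Add(24667, -16569))) = Add(-8, Mul(-32316, 8098)) = Add(-8, -261694968) = -261694976)
Add(Function('y')(-133, 58), U) = Add(Add(16, Mul(-1, -133)), -261694976) = Add(Add(16, 133), -261694976) = Add(149, -261694976) = -261694827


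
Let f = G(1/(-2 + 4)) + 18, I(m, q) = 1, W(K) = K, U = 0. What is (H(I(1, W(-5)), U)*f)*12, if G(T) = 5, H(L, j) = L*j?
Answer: 0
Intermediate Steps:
f = 23 (f = 5 + 18 = 23)
(H(I(1, W(-5)), U)*f)*12 = ((1*0)*23)*12 = (0*23)*12 = 0*12 = 0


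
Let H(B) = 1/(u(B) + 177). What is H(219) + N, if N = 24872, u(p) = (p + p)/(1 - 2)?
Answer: 6491591/261 ≈ 24872.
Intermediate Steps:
u(p) = -2*p (u(p) = (2*p)/(-1) = (2*p)*(-1) = -2*p)
H(B) = 1/(177 - 2*B) (H(B) = 1/(-2*B + 177) = 1/(177 - 2*B))
H(219) + N = -1/(-177 + 2*219) + 24872 = -1/(-177 + 438) + 24872 = -1/261 + 24872 = 6491591/261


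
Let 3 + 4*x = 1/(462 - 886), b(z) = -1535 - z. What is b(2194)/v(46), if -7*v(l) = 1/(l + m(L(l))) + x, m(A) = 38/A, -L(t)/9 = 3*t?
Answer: -1263795330336/35287115 ≈ -35815.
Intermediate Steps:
L(t) = -27*t
x = -1273/1696 (x = -¾ + 1/(4*(462 - 886)) = -¾ + (¼)/(-424) = -¾ + (¼)*(-1/424) = -¾ - 1/1696 = -1273/1696 ≈ -0.75059)
v(l) = 1273/11872 - 1/(7*(l - 38/(27*l))) (v(l) = -(1/(l + 38/((-27*l))) - 1273/1696)/7 = -(1/(l + 38*(-1/(27*l))) - 1273/1696)/7 = -(1/(l - 38/(27*l)) - 1273/1696)/7 = -(-1273/1696 + 1/(l - 38/(27*l)))/7 = 1273/11872 - 1/(7*(l - 38/(27*l))))
b(2194)/v(46) = (-1535 - 1*2194)/(((-48374 - 45792*46 + 34371*46²)/(11872*(-38 + 27*46²)))) = (-1535 - 2194)/(((-48374 - 2106432 + 34371*2116)/(11872*(-38 + 27*2116)))) = -3729*11872*(-38 + 57132)/(-48374 - 2106432 + 72729036) = -3729/((1/11872)*70574230/57094) = -3729/((1/11872)*(1/57094)*70574230) = -3729/35287115/338909984 = -3729*338909984/35287115 = -1263795330336/35287115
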